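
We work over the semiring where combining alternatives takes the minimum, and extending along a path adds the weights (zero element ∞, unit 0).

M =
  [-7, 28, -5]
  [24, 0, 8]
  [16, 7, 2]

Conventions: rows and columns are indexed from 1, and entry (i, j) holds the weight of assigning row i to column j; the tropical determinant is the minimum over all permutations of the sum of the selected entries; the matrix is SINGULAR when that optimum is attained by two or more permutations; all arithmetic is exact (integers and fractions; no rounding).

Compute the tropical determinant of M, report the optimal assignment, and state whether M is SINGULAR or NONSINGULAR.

σ = (1, 2, 3): (-7) + 0 + 2 = -5
σ = (1, 3, 2): (-7) + 8 + 7 = 8
σ = (2, 1, 3): 28 + 24 + 2 = 54
σ = (2, 3, 1): 28 + 8 + 16 = 52
σ = (3, 1, 2): (-5) + 24 + 7 = 26
σ = (3, 2, 1): (-5) + 0 + 16 = 11
Optimal value attained by: σ = (1, 2, 3).
Answer: det⊕(M) = -5; verdict: NONSINGULAR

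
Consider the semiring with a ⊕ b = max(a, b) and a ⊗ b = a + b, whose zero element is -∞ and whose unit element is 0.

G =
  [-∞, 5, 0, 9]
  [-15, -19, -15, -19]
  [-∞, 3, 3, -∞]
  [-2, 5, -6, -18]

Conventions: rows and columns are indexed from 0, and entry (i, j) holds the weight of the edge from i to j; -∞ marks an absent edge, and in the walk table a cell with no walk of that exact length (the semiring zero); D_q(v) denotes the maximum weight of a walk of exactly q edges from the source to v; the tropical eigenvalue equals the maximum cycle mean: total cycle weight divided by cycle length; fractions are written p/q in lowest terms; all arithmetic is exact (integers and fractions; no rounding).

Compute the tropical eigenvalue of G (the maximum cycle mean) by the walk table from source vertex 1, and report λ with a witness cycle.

q=0: [-∞, 0, -∞, -∞]
q=1: [-15, -19, -15, -19]
q=2: [-21, -10, -12, -6]
q=3: [-8, -1, -9, -12]
q=4: [-14, -3, -6, 1]
Optimal cycle mean attained by: cycle 0->3->0, total 9 + (-2), length 2.
Answer: λ = 7/2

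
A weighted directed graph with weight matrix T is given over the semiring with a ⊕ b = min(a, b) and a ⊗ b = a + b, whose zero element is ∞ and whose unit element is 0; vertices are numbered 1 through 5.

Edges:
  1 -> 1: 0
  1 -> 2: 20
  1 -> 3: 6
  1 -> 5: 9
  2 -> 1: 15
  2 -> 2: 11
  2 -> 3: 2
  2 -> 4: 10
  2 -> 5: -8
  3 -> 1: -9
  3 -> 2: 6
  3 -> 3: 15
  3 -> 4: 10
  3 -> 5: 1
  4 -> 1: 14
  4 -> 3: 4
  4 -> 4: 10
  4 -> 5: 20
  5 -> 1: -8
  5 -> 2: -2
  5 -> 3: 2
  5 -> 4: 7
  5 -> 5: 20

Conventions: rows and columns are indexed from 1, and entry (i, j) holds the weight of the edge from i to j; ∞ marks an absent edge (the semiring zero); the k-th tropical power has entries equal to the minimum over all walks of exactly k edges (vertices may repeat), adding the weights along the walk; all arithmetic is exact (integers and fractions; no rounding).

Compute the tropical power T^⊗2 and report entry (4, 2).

T^⊗2:
  [-3, 7, 6, 16, 7]
  [-16, -10, -6, -1, 3]
  [-9, -1, -3, 8, -2]
  [-5, 10, 14, 14, 5]
  [-8, 8, -2, 8, -10]
Key observation: the optimum is the walk 4->3->2, with weight 4 + 6 = 10.
Optimal value attained by: walk 4->3->2.
Answer: (T^⊗2)[4][2] = 10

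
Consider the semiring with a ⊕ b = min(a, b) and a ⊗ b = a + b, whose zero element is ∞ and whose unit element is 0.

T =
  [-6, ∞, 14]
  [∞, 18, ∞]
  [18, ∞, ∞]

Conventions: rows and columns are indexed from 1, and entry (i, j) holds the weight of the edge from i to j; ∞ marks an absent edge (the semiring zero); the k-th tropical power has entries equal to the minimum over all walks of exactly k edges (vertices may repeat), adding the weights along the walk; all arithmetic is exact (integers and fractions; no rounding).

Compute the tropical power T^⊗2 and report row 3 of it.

T^⊗2:
  [-12, ∞, 8]
  [∞, 36, ∞]
  [12, ∞, 32]
Answer: row 3 of T^⊗2 = [12, ∞, 32]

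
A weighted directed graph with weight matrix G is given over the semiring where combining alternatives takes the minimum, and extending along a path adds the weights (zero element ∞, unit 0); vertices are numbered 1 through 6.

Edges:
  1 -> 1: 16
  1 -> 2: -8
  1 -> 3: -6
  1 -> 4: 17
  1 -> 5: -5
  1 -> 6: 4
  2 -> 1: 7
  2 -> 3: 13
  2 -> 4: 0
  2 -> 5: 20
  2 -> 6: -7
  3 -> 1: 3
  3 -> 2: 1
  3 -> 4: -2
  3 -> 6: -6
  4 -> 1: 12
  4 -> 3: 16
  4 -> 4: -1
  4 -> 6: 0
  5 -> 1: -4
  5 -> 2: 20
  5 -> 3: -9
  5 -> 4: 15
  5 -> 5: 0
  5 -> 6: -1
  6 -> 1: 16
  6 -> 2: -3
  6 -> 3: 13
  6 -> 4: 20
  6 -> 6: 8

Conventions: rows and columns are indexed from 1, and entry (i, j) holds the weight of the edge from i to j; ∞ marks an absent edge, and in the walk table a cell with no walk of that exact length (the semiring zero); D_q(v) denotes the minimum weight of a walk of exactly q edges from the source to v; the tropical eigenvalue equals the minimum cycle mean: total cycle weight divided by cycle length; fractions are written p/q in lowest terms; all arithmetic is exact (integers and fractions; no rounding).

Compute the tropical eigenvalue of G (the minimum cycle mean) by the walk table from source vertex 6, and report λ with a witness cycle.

q=0: [∞, ∞, ∞, ∞, ∞, 0]
q=1: [16, -3, 13, 20, ∞, 8]
q=2: [4, 5, 10, -3, 11, -10]
q=3: [6, -13, -2, -4, -1, -3]
q=4: [-6, -6, -10, -13, -1, -20]
q=5: [-7, -23, -12, -14, -11, -16]
q=6: [-16, -19, -20, -23, -12, -30]
Optimal cycle mean attained by: cycle 2->6->2, total (-7) + (-3), length 2.
Answer: λ = -5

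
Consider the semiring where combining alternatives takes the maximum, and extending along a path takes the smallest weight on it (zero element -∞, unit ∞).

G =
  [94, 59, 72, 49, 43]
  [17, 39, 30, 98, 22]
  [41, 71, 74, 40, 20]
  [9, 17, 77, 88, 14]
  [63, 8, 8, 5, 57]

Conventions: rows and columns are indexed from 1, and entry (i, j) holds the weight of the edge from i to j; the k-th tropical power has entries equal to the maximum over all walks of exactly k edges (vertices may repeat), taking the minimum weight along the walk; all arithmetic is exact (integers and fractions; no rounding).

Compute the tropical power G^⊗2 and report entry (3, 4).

G^⊗2:
  [94, 71, 72, 59, 43]
  [30, 39, 77, 88, 22]
  [41, 71, 74, 71, 41]
  [41, 71, 77, 88, 20]
  [63, 59, 63, 49, 57]
Key observation: the optimum is the walk 3->2->4, with weight 71 min 98 = 71.
Optimal value attained by: walk 3->2->4.
Answer: (G^⊗2)[3][4] = 71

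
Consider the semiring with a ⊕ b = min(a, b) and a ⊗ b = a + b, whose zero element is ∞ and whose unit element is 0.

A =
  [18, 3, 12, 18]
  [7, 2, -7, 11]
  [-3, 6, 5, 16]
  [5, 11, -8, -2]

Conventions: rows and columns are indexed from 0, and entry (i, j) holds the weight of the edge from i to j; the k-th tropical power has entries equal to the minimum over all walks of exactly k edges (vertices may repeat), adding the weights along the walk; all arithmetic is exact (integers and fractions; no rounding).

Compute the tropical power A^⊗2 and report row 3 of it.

A^⊗2:
  [9, 5, -4, 14]
  [-10, -1, -5, 9]
  [2, 0, -1, 14]
  [-11, -2, -10, -4]
Answer: row 3 of A^⊗2 = [-11, -2, -10, -4]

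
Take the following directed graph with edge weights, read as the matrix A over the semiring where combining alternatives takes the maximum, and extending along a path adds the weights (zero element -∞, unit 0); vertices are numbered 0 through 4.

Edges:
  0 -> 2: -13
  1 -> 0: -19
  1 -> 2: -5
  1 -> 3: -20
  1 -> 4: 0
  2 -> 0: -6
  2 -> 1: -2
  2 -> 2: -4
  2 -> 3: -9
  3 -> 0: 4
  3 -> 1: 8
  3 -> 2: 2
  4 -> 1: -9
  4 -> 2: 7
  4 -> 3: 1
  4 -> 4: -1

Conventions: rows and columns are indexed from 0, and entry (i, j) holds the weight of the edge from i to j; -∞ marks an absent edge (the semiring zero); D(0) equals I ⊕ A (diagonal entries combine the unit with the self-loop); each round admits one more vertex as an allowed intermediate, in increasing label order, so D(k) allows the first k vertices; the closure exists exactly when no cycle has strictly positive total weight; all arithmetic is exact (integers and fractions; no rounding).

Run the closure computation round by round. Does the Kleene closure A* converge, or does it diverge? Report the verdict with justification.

D(0):
  [0, -∞, -13, -∞, -∞]
  [-19, 0, -5, -20, 0]
  [-6, -2, 0, -9, -∞]
  [4, 8, 2, 0, -∞]
  [-∞, -9, 7, 1, 0]
D(1):
  [0, -∞, -13, -∞, -∞]
  [-19, 0, -5, -20, 0]
  [-6, -2, 0, -9, -∞]
  [4, 8, 2, 0, -∞]
  [-∞, -9, 7, 1, 0]
D(2):
  [0, -∞, -13, -∞, -∞]
  [-19, 0, -5, -20, 0]
  [-6, -2, 0, -9, -2]
  [4, 8, 3, 0, 8]
  [-28, -9, 7, 1, 0]
Detection: at round 3, diagonal entry (4, 4) turns strictly positive.
Key observation: the cycle 4->2->1->4 has total weight 7 + (-2) + 0, which is strictly positive.
Answer: DIVERGES — positive cycle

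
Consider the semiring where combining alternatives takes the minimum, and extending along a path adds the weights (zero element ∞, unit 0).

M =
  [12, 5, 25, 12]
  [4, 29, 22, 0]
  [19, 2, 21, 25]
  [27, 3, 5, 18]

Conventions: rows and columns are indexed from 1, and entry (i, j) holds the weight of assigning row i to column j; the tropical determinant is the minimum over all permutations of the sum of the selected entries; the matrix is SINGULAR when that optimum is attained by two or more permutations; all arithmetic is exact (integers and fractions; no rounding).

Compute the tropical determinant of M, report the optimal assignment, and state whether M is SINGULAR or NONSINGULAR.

σ = (1, 2, 3, 4): 12 + 29 + 21 + 18 = 80
σ = (1, 2, 4, 3): 12 + 29 + 25 + 5 = 71
σ = (1, 3, 2, 4): 12 + 22 + 2 + 18 = 54
σ = (1, 3, 4, 2): 12 + 22 + 25 + 3 = 62
σ = (1, 4, 2, 3): 12 + 0 + 2 + 5 = 19
σ = (1, 4, 3, 2): 12 + 0 + 21 + 3 = 36
σ = (2, 1, 3, 4): 5 + 4 + 21 + 18 = 48
σ = (2, 1, 4, 3): 5 + 4 + 25 + 5 = 39
σ = (2, 3, 1, 4): 5 + 22 + 19 + 18 = 64
σ = (2, 3, 4, 1): 5 + 22 + 25 + 27 = 79
σ = (2, 4, 1, 3): 5 + 0 + 19 + 5 = 29
σ = (2, 4, 3, 1): 5 + 0 + 21 + 27 = 53
σ = (3, 1, 2, 4): 25 + 4 + 2 + 18 = 49
σ = (3, 1, 4, 2): 25 + 4 + 25 + 3 = 57
σ = (3, 2, 1, 4): 25 + 29 + 19 + 18 = 91
σ = (3, 2, 4, 1): 25 + 29 + 25 + 27 = 106
σ = (3, 4, 1, 2): 25 + 0 + 19 + 3 = 47
σ = (3, 4, 2, 1): 25 + 0 + 2 + 27 = 54
σ = (4, 1, 2, 3): 12 + 4 + 2 + 5 = 23
σ = (4, 1, 3, 2): 12 + 4 + 21 + 3 = 40
σ = (4, 2, 1, 3): 12 + 29 + 19 + 5 = 65
σ = (4, 2, 3, 1): 12 + 29 + 21 + 27 = 89
σ = (4, 3, 1, 2): 12 + 22 + 19 + 3 = 56
σ = (4, 3, 2, 1): 12 + 22 + 2 + 27 = 63
Optimal value attained by: σ = (1, 4, 2, 3).
Answer: det⊕(M) = 19; verdict: NONSINGULAR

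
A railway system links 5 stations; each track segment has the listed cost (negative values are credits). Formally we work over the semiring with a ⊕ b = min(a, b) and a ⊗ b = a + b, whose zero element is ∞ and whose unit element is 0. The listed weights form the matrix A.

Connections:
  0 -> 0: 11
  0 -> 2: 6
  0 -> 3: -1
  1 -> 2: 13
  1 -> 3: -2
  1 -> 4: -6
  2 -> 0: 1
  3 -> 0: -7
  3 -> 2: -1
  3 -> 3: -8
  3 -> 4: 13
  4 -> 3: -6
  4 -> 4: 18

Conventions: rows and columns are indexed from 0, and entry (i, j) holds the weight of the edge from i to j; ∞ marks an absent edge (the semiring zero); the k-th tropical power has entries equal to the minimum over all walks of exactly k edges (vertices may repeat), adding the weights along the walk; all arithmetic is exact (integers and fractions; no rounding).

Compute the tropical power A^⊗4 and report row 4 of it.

A^⊗2:
  [-8, ∞, -2, -9, 12]
  [-9, ∞, -3, -12, 11]
  [12, ∞, 7, 0, ∞]
  [-15, ∞, -9, -16, 5]
  [-13, ∞, -7, -14, 7]
A^⊗3:
  [-16, ∞, -10, -17, 4]
  [-19, ∞, -13, -20, 1]
  [-7, ∞, -1, -8, 13]
  [-23, ∞, -17, -24, -3]
  [-21, ∞, -15, -22, -1]
A^⊗4:
  [-24, ∞, -18, -25, -4]
  [-27, ∞, -21, -28, -7]
  [-15, ∞, -9, -16, 5]
  [-31, ∞, -25, -32, -11]
  [-29, ∞, -23, -30, -9]
Answer: row 4 of A^⊗4 = [-29, ∞, -23, -30, -9]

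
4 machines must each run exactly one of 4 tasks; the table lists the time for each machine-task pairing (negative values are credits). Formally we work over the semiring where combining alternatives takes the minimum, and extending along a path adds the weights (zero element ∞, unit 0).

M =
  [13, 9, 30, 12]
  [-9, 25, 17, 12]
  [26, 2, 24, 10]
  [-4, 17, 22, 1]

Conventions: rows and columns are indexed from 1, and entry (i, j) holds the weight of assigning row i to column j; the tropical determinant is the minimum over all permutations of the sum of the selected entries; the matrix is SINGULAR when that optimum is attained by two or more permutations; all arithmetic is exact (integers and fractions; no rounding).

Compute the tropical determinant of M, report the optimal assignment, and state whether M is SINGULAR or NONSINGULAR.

σ = (1, 2, 3, 4): 13 + 25 + 24 + 1 = 63
σ = (1, 2, 4, 3): 13 + 25 + 10 + 22 = 70
σ = (1, 3, 2, 4): 13 + 17 + 2 + 1 = 33
σ = (1, 3, 4, 2): 13 + 17 + 10 + 17 = 57
σ = (1, 4, 2, 3): 13 + 12 + 2 + 22 = 49
σ = (1, 4, 3, 2): 13 + 12 + 24 + 17 = 66
σ = (2, 1, 3, 4): 9 + (-9) + 24 + 1 = 25
σ = (2, 1, 4, 3): 9 + (-9) + 10 + 22 = 32
σ = (2, 3, 1, 4): 9 + 17 + 26 + 1 = 53
σ = (2, 3, 4, 1): 9 + 17 + 10 + (-4) = 32
σ = (2, 4, 1, 3): 9 + 12 + 26 + 22 = 69
σ = (2, 4, 3, 1): 9 + 12 + 24 + (-4) = 41
σ = (3, 1, 2, 4): 30 + (-9) + 2 + 1 = 24
σ = (3, 1, 4, 2): 30 + (-9) + 10 + 17 = 48
σ = (3, 2, 1, 4): 30 + 25 + 26 + 1 = 82
σ = (3, 2, 4, 1): 30 + 25 + 10 + (-4) = 61
σ = (3, 4, 1, 2): 30 + 12 + 26 + 17 = 85
σ = (3, 4, 2, 1): 30 + 12 + 2 + (-4) = 40
σ = (4, 1, 2, 3): 12 + (-9) + 2 + 22 = 27
σ = (4, 1, 3, 2): 12 + (-9) + 24 + 17 = 44
σ = (4, 2, 1, 3): 12 + 25 + 26 + 22 = 85
σ = (4, 2, 3, 1): 12 + 25 + 24 + (-4) = 57
σ = (4, 3, 1, 2): 12 + 17 + 26 + 17 = 72
σ = (4, 3, 2, 1): 12 + 17 + 2 + (-4) = 27
Optimal value attained by: σ = (3, 1, 2, 4).
Answer: det⊕(M) = 24; verdict: NONSINGULAR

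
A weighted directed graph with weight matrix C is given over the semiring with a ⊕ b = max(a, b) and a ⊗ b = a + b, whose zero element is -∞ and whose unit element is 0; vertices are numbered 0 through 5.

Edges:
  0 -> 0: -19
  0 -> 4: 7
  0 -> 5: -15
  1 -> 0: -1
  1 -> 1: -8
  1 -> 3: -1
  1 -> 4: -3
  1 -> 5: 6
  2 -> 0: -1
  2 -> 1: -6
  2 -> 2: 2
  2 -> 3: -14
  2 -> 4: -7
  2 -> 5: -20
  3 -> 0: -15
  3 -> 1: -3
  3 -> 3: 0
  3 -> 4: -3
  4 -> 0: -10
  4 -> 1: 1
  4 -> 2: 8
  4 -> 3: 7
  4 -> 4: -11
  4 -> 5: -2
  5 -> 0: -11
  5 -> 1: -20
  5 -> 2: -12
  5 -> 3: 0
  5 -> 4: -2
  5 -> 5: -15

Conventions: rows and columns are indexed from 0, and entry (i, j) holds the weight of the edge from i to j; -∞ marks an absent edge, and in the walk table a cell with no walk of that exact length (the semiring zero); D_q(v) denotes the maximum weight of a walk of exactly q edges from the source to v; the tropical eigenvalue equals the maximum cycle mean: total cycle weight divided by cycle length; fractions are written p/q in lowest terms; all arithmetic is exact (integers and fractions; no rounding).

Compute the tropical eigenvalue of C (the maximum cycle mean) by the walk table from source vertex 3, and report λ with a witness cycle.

q=0: [-∞, -∞, -∞, 0, -∞, -∞]
q=1: [-15, -3, -∞, 0, -3, -∞]
q=2: [-4, -2, 5, 4, -3, 3]
q=3: [4, 1, 7, 4, 3, 4]
q=4: [6, 4, 11, 10, 11, 7]
q=5: [10, 12, 19, 18, 13, 10]
q=6: [18, 15, 21, 20, 17, 18]
Optimal cycle mean attained by: cycle 0->4->2->0, total 7 + 8 + (-1), length 3.
Answer: λ = 14/3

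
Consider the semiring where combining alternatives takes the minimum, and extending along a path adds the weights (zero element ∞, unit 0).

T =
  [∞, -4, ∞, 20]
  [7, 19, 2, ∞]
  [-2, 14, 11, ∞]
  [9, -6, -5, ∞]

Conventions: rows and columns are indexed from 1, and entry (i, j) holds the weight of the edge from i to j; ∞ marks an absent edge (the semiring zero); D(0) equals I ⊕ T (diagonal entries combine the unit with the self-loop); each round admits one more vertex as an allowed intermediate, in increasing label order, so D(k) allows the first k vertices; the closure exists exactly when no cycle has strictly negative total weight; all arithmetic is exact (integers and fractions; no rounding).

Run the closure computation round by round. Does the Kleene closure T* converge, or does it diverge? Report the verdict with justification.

D(0):
  [0, -4, ∞, 20]
  [7, 0, 2, ∞]
  [-2, 14, 0, ∞]
  [9, -6, -5, 0]
D(1):
  [0, -4, ∞, 20]
  [7, 0, 2, 27]
  [-2, -6, 0, 18]
  [9, -6, -5, 0]
Detection: at round 2, diagonal entry (3, 3) turns strictly negative.
Key observation: the cycle 3->1->2->3 has total weight (-2) + (-4) + 2, which is strictly negative.
Answer: DIVERGES — negative cycle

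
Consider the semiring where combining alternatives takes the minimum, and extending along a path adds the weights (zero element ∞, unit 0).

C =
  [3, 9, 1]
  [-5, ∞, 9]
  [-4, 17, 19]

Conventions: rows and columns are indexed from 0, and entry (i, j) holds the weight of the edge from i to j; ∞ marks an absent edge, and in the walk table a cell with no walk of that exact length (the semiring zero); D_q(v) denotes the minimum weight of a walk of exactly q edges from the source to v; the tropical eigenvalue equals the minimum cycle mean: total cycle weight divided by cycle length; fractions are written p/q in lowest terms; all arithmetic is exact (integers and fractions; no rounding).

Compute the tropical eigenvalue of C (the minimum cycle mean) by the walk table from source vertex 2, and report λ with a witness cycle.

q=0: [∞, ∞, 0]
q=1: [-4, 17, 19]
q=2: [-1, 5, -3]
q=3: [-7, 8, 0]
Optimal cycle mean attained by: cycle 0->2->0, total 1 + (-4), length 2.
Answer: λ = -3/2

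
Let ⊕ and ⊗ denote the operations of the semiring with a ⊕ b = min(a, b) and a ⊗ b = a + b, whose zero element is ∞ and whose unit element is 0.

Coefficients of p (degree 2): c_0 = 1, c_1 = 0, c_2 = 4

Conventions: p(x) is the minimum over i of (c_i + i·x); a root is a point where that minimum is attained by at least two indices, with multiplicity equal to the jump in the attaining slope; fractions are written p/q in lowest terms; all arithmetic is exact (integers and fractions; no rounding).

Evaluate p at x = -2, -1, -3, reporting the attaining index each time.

p(-2) = min(1+0·(-2)=1, 0+1·(-2)=-2, 4+2·(-2)=0) = -2 (attained by i=1)
p(-1) = min(1+0·(-1)=1, 0+1·(-1)=-1, 4+2·(-1)=2) = -1 (attained by i=1)
p(-3) = min(1+0·(-3)=1, 0+1·(-3)=-3, 4+2·(-3)=-2) = -3 (attained by i=1)
Answer: p(-2) = -2; p(-1) = -1; p(-3) = -3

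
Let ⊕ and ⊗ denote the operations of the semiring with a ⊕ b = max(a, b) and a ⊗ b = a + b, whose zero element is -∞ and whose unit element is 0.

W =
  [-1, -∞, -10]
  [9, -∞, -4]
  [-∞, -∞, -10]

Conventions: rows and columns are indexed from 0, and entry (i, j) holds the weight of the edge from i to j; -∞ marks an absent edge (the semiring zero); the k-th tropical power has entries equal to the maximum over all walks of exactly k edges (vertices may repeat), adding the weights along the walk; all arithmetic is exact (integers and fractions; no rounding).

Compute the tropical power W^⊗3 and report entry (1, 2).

W^⊗2:
  [-2, -∞, -11]
  [8, -∞, -1]
  [-∞, -∞, -20]
W^⊗3:
  [-3, -∞, -12]
  [7, -∞, -2]
  [-∞, -∞, -30]
Key observation: the optimum is the walk 1->0->0->2, with weight 9 + (-1) + (-10) = -2.
Optimal value attained by: walk 1->0->0->2.
Answer: (W^⊗3)[1][2] = -2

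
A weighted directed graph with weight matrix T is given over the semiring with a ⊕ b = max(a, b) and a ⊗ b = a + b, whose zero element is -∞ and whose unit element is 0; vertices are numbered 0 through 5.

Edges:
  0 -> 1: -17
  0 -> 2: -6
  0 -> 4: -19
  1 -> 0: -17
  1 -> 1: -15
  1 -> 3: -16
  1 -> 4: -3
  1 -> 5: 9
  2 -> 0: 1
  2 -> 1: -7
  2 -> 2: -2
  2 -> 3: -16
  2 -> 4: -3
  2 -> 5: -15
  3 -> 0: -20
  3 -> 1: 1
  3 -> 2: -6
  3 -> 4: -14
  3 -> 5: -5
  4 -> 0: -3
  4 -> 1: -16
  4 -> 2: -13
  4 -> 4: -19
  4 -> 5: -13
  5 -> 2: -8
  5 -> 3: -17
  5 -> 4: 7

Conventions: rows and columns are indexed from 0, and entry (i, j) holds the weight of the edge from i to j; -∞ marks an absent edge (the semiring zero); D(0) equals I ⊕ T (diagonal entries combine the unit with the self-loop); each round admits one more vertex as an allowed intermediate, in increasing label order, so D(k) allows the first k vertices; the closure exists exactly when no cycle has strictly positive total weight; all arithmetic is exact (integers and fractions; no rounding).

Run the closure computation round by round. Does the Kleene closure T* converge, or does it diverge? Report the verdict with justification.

D(0):
  [0, -17, -6, -∞, -19, -∞]
  [-17, 0, -∞, -16, -3, 9]
  [1, -7, 0, -16, -3, -15]
  [-20, 1, -6, 0, -14, -5]
  [-3, -16, -13, -∞, 0, -13]
  [-∞, -∞, -8, -17, 7, 0]
D(1):
  [0, -17, -6, -∞, -19, -∞]
  [-17, 0, -23, -16, -3, 9]
  [1, -7, 0, -16, -3, -15]
  [-20, 1, -6, 0, -14, -5]
  [-3, -16, -9, -∞, 0, -13]
  [-∞, -∞, -8, -17, 7, 0]
D(2):
  [0, -17, -6, -33, -19, -8]
  [-17, 0, -23, -16, -3, 9]
  [1, -7, 0, -16, -3, 2]
  [-16, 1, -6, 0, -2, 10]
  [-3, -16, -9, -32, 0, -7]
  [-∞, -∞, -8, -17, 7, 0]
D(3):
  [0, -13, -6, -22, -9, -4]
  [-17, 0, -23, -16, -3, 9]
  [1, -7, 0, -16, -3, 2]
  [-5, 1, -6, 0, -2, 10]
  [-3, -16, -9, -25, 0, -7]
  [-7, -15, -8, -17, 7, 0]
D(4):
  [0, -13, -6, -22, -9, -4]
  [-17, 0, -22, -16, -3, 9]
  [1, -7, 0, -16, -3, 2]
  [-5, 1, -6, 0, -2, 10]
  [-3, -16, -9, -25, 0, -7]
  [-7, -15, -8, -17, 7, 0]
D(5):
  [0, -13, -6, -22, -9, -4]
  [-6, 0, -12, -16, -3, 9]
  [1, -7, 0, -16, -3, 2]
  [-5, 1, -6, 0, -2, 10]
  [-3, -16, -9, -25, 0, -7]
  [4, -9, -2, -17, 7, 0]
D(6):
  [0, -13, -6, -21, 3, -4]
  [13, 0, 7, -8, 16, 9]
  [6, -7, 0, -15, 9, 2]
  [14, 1, 8, 0, 17, 10]
  [-3, -16, -9, -24, 0, -7]
  [4, -9, -2, -17, 7, 0]
Key observation: every diagonal entry stays at the unit through all rounds, so no improving cycle exists.
Answer: CONVERGES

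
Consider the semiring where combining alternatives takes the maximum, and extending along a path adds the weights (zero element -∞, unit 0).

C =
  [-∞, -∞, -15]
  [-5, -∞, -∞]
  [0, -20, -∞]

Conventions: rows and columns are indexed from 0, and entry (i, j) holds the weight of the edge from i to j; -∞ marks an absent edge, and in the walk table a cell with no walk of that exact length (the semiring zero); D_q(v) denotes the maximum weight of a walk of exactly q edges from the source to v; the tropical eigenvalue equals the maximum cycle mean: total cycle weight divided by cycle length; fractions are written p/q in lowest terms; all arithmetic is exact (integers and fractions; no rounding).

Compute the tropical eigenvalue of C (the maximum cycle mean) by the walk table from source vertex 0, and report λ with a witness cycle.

q=0: [0, -∞, -∞]
q=1: [-∞, -∞, -15]
q=2: [-15, -35, -∞]
q=3: [-40, -∞, -30]
Optimal cycle mean attained by: cycle 0->2->0, total (-15) + 0, length 2.
Answer: λ = -15/2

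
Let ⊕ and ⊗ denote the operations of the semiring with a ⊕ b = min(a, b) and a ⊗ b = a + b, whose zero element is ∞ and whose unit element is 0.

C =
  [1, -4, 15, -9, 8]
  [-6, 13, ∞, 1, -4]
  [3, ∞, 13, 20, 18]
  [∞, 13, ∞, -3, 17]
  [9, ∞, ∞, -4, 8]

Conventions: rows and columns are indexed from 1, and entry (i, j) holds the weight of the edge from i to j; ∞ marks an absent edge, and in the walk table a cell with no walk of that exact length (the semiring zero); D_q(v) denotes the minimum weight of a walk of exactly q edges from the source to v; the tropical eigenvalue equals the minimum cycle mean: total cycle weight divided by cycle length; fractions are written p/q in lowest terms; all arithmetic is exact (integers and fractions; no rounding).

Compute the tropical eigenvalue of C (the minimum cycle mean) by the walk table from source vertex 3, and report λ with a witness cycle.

q=0: [∞, ∞, 0, ∞, ∞]
q=1: [3, ∞, 13, 20, 18]
q=2: [4, -1, 18, -6, 11]
q=3: [-7, 0, 19, -9, -5]
q=4: [-6, -11, 8, -16, -4]
q=5: [-17, -10, 9, -19, -15]
Optimal cycle mean attained by: cycle 1->2->1, total (-4) + (-6), length 2.
Answer: λ = -5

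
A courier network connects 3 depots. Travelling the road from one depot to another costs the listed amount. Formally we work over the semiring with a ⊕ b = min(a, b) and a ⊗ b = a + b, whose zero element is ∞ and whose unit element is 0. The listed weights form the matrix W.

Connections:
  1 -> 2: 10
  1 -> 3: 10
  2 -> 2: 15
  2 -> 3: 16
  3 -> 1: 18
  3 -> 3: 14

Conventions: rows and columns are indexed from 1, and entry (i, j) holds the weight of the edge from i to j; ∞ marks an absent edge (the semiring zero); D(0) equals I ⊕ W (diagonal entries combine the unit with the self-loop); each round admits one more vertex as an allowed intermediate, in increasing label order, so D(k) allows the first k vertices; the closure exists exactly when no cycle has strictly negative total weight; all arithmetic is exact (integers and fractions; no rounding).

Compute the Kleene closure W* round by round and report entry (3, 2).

D(0):
  [0, 10, 10]
  [∞, 0, 16]
  [18, ∞, 0]
D(1):
  [0, 10, 10]
  [∞, 0, 16]
  [18, 28, 0]
D(2):
  [0, 10, 10]
  [∞, 0, 16]
  [18, 28, 0]
D(3):
  [0, 10, 10]
  [34, 0, 16]
  [18, 28, 0]
Answer: W*[3][2] = 28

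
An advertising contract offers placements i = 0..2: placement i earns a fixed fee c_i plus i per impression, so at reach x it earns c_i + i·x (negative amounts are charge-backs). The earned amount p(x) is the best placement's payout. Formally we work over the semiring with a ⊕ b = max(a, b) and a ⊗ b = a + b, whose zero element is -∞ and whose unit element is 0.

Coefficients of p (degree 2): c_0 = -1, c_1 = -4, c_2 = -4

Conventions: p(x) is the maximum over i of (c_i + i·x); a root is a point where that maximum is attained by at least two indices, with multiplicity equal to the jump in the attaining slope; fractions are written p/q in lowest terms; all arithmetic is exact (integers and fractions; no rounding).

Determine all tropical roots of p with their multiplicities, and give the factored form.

hull edge (i=0, c=-1) to (i=2, c=-4): slope -3/2, span 2
Factored form: p(x) = -4 ⊗ (x ⊕ 3/2) ⊗ (x ⊕ 3/2)
Answer: roots = 3/2 (mult 2)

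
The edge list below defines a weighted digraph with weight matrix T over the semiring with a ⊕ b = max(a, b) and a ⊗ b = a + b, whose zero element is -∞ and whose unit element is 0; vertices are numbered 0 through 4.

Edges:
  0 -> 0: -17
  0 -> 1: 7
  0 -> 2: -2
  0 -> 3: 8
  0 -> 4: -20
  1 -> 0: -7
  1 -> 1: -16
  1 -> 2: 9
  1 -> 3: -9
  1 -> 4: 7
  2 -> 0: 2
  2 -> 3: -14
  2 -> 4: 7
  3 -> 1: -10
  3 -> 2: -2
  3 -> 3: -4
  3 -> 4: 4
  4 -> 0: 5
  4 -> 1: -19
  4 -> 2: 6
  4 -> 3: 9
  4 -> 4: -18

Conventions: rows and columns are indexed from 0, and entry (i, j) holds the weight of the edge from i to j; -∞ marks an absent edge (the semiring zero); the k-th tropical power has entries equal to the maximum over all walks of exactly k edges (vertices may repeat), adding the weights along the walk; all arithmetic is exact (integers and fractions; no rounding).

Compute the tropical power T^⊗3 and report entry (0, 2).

T^⊗2:
  [0, -2, 16, 4, 14]
  [12, 0, 13, 16, 16]
  [12, 9, 13, 16, -10]
  [9, -14, 10, 13, 5]
  [8, 12, 7, 13, 13]
T^⊗3:
  [19, 7, 20, 23, 23]
  [21, 19, 22, 25, 20]
  [15, 19, 18, 20, 20]
  [12, 16, 11, 17, 17]
  [18, 15, 21, 22, 19]
Key observation: the optimum is the walk 0->1->4->2, with weight 7 + 7 + 6 = 20.
Optimal value attained by: walk 0->1->4->2.
Answer: (T^⊗3)[0][2] = 20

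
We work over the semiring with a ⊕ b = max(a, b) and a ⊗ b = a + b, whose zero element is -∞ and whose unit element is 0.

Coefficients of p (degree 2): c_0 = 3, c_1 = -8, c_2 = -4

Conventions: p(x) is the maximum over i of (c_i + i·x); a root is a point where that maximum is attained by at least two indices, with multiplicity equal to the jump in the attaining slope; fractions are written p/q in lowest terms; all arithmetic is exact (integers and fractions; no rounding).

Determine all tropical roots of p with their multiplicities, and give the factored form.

hull edge (i=0, c=3) to (i=2, c=-4): slope -7/2, span 2
Factored form: p(x) = -4 ⊗ (x ⊕ 7/2) ⊗ (x ⊕ 7/2)
Answer: roots = 7/2 (mult 2)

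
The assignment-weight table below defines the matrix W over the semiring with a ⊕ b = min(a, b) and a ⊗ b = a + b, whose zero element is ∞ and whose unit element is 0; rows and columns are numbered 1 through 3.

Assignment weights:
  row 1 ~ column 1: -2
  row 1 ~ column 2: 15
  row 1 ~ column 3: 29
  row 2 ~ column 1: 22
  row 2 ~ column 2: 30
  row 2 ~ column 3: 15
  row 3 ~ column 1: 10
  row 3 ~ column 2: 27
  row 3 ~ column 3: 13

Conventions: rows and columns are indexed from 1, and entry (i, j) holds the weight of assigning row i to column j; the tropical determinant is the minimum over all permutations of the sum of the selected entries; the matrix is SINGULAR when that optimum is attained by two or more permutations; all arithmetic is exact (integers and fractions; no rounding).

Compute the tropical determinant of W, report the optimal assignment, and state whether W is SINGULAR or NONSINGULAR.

σ = (1, 2, 3): (-2) + 30 + 13 = 41
σ = (1, 3, 2): (-2) + 15 + 27 = 40
σ = (2, 1, 3): 15 + 22 + 13 = 50
σ = (2, 3, 1): 15 + 15 + 10 = 40
σ = (3, 1, 2): 29 + 22 + 27 = 78
σ = (3, 2, 1): 29 + 30 + 10 = 69
Optimal value attained by: σ = (1, 3, 2).
Answer: det⊕(W) = 40; verdict: SINGULAR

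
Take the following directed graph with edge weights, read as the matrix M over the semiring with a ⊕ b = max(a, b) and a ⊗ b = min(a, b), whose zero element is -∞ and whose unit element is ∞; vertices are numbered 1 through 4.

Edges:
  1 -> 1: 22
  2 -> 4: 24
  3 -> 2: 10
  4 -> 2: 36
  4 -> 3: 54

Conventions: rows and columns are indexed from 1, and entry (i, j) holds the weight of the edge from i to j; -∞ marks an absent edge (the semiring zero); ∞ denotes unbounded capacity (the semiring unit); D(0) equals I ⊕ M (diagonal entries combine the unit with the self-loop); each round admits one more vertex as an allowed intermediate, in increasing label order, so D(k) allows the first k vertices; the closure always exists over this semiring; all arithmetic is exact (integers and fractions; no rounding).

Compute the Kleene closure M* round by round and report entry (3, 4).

D(0):
  [∞, -∞, -∞, -∞]
  [-∞, ∞, -∞, 24]
  [-∞, 10, ∞, -∞]
  [-∞, 36, 54, ∞]
D(1):
  [∞, -∞, -∞, -∞]
  [-∞, ∞, -∞, 24]
  [-∞, 10, ∞, -∞]
  [-∞, 36, 54, ∞]
D(2):
  [∞, -∞, -∞, -∞]
  [-∞, ∞, -∞, 24]
  [-∞, 10, ∞, 10]
  [-∞, 36, 54, ∞]
D(3):
  [∞, -∞, -∞, -∞]
  [-∞, ∞, -∞, 24]
  [-∞, 10, ∞, 10]
  [-∞, 36, 54, ∞]
D(4):
  [∞, -∞, -∞, -∞]
  [-∞, ∞, 24, 24]
  [-∞, 10, ∞, 10]
  [-∞, 36, 54, ∞]
Answer: M*[3][4] = 10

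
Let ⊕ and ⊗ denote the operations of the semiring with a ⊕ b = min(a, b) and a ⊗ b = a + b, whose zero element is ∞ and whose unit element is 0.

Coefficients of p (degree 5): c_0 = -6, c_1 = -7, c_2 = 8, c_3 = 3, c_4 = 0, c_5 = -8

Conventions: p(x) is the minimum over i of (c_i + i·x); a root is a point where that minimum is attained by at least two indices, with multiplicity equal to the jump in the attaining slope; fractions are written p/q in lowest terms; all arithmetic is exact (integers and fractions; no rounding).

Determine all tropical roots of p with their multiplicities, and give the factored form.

hull edge (i=0, c=-6) to (i=1, c=-7): slope -1, span 1
hull edge (i=1, c=-7) to (i=5, c=-8): slope -1/4, span 4
Factored form: p(x) = -8 ⊗ (x ⊕ 1/4) ⊗ (x ⊕ 1/4) ⊗ (x ⊕ 1/4) ⊗ (x ⊕ 1/4) ⊗ (x ⊕ 1)
Answer: roots = 1/4 (mult 4), 1 (mult 1)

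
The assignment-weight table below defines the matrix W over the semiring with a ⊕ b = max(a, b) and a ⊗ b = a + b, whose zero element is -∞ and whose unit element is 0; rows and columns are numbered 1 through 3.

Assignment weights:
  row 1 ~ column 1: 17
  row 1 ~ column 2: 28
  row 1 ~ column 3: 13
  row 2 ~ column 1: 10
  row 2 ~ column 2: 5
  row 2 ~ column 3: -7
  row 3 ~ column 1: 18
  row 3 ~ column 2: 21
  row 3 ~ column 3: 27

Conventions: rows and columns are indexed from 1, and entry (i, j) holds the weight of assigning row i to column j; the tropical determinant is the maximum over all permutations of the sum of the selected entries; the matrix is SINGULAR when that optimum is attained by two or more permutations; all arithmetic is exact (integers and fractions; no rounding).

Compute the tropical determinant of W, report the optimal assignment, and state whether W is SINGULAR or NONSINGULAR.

σ = (1, 2, 3): 17 + 5 + 27 = 49
σ = (1, 3, 2): 17 + (-7) + 21 = 31
σ = (2, 1, 3): 28 + 10 + 27 = 65
σ = (2, 3, 1): 28 + (-7) + 18 = 39
σ = (3, 1, 2): 13 + 10 + 21 = 44
σ = (3, 2, 1): 13 + 5 + 18 = 36
Optimal value attained by: σ = (2, 1, 3).
Answer: det⊕(W) = 65; verdict: NONSINGULAR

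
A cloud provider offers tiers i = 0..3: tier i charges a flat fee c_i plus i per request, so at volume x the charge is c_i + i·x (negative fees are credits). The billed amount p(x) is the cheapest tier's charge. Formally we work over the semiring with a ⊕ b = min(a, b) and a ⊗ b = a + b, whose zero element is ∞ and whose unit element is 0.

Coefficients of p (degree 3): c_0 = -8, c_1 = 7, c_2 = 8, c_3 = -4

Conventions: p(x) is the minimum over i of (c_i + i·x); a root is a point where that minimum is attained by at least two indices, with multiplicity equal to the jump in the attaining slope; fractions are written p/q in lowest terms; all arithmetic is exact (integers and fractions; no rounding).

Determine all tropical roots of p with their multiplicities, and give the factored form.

hull edge (i=0, c=-8) to (i=3, c=-4): slope 4/3, span 3
Factored form: p(x) = -4 ⊗ (x ⊕ (-4/3)) ⊗ (x ⊕ (-4/3)) ⊗ (x ⊕ (-4/3))
Answer: roots = -4/3 (mult 3)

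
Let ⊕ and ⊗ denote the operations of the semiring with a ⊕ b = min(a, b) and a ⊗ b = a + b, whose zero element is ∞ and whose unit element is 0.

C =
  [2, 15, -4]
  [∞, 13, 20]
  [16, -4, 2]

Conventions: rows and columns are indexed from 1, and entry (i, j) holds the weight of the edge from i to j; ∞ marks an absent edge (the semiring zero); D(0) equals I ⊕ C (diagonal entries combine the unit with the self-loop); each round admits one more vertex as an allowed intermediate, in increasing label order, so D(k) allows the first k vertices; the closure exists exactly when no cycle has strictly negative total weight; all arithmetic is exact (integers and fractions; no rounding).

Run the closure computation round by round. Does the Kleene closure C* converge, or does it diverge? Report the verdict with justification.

D(0):
  [0, 15, -4]
  [∞, 0, 20]
  [16, -4, 0]
D(1):
  [0, 15, -4]
  [∞, 0, 20]
  [16, -4, 0]
D(2):
  [0, 15, -4]
  [∞, 0, 20]
  [16, -4, 0]
D(3):
  [0, -8, -4]
  [36, 0, 20]
  [16, -4, 0]
Key observation: every diagonal entry stays at the unit through all rounds, so no improving cycle exists.
Answer: CONVERGES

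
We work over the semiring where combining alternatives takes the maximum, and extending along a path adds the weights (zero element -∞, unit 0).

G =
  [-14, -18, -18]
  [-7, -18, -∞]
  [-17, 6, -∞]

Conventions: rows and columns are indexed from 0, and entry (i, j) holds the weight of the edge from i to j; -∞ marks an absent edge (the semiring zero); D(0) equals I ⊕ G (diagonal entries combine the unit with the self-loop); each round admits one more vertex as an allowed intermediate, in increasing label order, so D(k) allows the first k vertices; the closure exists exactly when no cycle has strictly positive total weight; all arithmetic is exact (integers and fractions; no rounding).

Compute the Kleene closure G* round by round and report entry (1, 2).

D(0):
  [0, -18, -18]
  [-7, 0, -∞]
  [-17, 6, 0]
D(1):
  [0, -18, -18]
  [-7, 0, -25]
  [-17, 6, 0]
D(2):
  [0, -18, -18]
  [-7, 0, -25]
  [-1, 6, 0]
D(3):
  [0, -12, -18]
  [-7, 0, -25]
  [-1, 6, 0]
Answer: G*[1][2] = -25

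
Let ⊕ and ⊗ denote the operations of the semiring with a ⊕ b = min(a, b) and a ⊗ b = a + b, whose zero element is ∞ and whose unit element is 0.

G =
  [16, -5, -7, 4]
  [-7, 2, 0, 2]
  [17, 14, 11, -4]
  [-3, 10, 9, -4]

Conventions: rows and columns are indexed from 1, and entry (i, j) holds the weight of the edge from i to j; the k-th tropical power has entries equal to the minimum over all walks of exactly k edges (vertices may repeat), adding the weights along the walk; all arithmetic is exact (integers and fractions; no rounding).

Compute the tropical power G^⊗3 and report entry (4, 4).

G^⊗2:
  [-12, -3, -5, -11]
  [-5, -12, -14, -4]
  [-7, 6, 5, -8]
  [-7, -8, -10, -8]
G^⊗3:
  [-14, -17, -19, -15]
  [-19, -10, -12, -18]
  [-11, -12, -14, -12]
  [-15, -12, -14, -14]
Key observation: the optimum is the walk 4->1->3->4, with weight (-3) + (-7) + (-4) = -14.
Optimal value attained by: walk 4->1->3->4.
Answer: (G^⊗3)[4][4] = -14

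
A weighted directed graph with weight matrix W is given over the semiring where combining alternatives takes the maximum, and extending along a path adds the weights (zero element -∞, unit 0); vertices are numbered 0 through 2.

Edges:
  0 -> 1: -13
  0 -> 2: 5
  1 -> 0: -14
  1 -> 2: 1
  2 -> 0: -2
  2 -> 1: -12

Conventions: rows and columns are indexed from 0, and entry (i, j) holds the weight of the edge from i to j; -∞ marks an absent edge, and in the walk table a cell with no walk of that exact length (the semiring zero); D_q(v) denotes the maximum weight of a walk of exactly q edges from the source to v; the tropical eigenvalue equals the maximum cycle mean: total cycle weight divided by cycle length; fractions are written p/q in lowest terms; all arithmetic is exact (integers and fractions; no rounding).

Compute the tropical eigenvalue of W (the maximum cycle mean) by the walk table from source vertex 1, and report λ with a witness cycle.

q=0: [-∞, 0, -∞]
q=1: [-14, -∞, 1]
q=2: [-1, -11, -9]
q=3: [-11, -14, 4]
Optimal cycle mean attained by: cycle 0->2->0, total 5 + (-2), length 2.
Answer: λ = 3/2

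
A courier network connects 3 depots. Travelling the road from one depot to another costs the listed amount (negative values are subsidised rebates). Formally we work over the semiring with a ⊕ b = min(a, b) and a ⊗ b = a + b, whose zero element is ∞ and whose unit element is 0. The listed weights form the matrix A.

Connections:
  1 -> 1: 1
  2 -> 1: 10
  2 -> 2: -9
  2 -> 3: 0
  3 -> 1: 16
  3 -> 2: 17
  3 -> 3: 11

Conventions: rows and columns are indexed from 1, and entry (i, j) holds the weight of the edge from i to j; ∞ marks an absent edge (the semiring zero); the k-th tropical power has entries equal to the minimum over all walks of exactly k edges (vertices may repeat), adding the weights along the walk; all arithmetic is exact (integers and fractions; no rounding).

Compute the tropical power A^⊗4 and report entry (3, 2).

A^⊗2:
  [2, ∞, ∞]
  [1, -18, -9]
  [17, 8, 17]
A^⊗3:
  [3, ∞, ∞]
  [-8, -27, -18]
  [18, -1, 8]
A^⊗4:
  [4, ∞, ∞]
  [-17, -36, -27]
  [9, -10, -1]
Key observation: the optimum is the walk 3->2->2->2->2, with weight 17 + (-9) + (-9) + (-9) = -10.
Optimal value attained by: walk 3->2->2->2->2.
Answer: (A^⊗4)[3][2] = -10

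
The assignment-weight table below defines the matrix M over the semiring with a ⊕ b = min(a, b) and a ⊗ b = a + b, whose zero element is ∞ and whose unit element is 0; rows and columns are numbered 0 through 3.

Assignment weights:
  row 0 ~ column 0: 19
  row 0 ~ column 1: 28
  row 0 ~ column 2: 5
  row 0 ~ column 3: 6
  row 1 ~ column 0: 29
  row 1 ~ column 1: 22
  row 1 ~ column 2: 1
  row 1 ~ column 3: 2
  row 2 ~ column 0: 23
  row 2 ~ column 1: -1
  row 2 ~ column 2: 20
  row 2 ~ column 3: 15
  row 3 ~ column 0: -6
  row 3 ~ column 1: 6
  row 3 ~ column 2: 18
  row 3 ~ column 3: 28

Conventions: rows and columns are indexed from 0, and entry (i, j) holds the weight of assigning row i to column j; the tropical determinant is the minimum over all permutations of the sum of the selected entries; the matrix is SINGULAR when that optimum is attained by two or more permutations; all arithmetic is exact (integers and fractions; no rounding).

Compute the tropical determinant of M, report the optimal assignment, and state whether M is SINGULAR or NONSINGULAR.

σ = (0, 1, 2, 3): 19 + 22 + 20 + 28 = 89
σ = (0, 1, 3, 2): 19 + 22 + 15 + 18 = 74
σ = (0, 2, 1, 3): 19 + 1 + (-1) + 28 = 47
σ = (0, 2, 3, 1): 19 + 1 + 15 + 6 = 41
σ = (0, 3, 1, 2): 19 + 2 + (-1) + 18 = 38
σ = (0, 3, 2, 1): 19 + 2 + 20 + 6 = 47
σ = (1, 0, 2, 3): 28 + 29 + 20 + 28 = 105
σ = (1, 0, 3, 2): 28 + 29 + 15 + 18 = 90
σ = (1, 2, 0, 3): 28 + 1 + 23 + 28 = 80
σ = (1, 2, 3, 0): 28 + 1 + 15 + (-6) = 38
σ = (1, 3, 0, 2): 28 + 2 + 23 + 18 = 71
σ = (1, 3, 2, 0): 28 + 2 + 20 + (-6) = 44
σ = (2, 0, 1, 3): 5 + 29 + (-1) + 28 = 61
σ = (2, 0, 3, 1): 5 + 29 + 15 + 6 = 55
σ = (2, 1, 0, 3): 5 + 22 + 23 + 28 = 78
σ = (2, 1, 3, 0): 5 + 22 + 15 + (-6) = 36
σ = (2, 3, 0, 1): 5 + 2 + 23 + 6 = 36
σ = (2, 3, 1, 0): 5 + 2 + (-1) + (-6) = 0
σ = (3, 0, 1, 2): 6 + 29 + (-1) + 18 = 52
σ = (3, 0, 2, 1): 6 + 29 + 20 + 6 = 61
σ = (3, 1, 0, 2): 6 + 22 + 23 + 18 = 69
σ = (3, 1, 2, 0): 6 + 22 + 20 + (-6) = 42
σ = (3, 2, 0, 1): 6 + 1 + 23 + 6 = 36
σ = (3, 2, 1, 0): 6 + 1 + (-1) + (-6) = 0
Optimal value attained by: σ = (2, 3, 1, 0).
Answer: det⊕(M) = 0; verdict: SINGULAR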